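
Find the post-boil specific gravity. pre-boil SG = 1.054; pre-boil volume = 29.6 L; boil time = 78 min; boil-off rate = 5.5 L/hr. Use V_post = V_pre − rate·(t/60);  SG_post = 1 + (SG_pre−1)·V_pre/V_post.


V_post = 29.6 − 5.5·(78/60) = 22.4500
SG_post = 1 + (1.054 − 1)·29.6/22.4500

1.0712


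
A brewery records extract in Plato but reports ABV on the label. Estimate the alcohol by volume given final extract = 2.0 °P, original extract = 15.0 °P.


SG = 259/(259 − P);  ABV = (OG − FG)·131.25
OG = 259/(259 − 15.0) = 1.0615
FG = 259/(259 − 2.0) = 1.0078
ABV = (1.0615 − 1.0078)·131.25

7.0472 % ABV


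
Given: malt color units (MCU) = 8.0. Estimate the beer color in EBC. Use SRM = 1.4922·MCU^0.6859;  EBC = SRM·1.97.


SRM = 1.4922·8.0^0.6859 = 6.2124
EBC = 6.2124·1.97

12.2383 EBC


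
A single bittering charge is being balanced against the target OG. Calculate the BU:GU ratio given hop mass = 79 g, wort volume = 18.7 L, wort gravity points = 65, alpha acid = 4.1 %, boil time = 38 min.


U = 1.65·0.000125^(GP/1000)·(1−e^(−0.04t))/4.15;  IBU = (α/100)·m·U·1000/V;  BU:GU = IBU/GP
U = 1.65·0.000125^(65/1000)·(1−e^(−0.04·38))/4.15 = 0.1732
IBU = (4.1/100)·79·0.1732·1000/18.7 = 29.9996
BU:GU = 29.9996/65

0.4615


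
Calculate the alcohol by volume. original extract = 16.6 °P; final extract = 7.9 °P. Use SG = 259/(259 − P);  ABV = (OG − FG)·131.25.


OG = 259/(259 − 16.6) = 1.0685
FG = 259/(259 − 7.9) = 1.0315
ABV = (1.0685 − 1.0315)·131.25

4.8589 % ABV


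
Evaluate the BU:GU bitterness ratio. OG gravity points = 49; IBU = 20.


BU:GU = IBU / OG_points
BU:GU = 20 / 49

0.4082


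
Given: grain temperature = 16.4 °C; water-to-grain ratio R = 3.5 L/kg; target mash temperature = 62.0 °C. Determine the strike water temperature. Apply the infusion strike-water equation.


T_strike = (0.41/R)·(T_mash − T_grain) + T_mash
T_strike = (0.41/3.5)·(62.0 − 16.4) + 62.0

67.3417 °C


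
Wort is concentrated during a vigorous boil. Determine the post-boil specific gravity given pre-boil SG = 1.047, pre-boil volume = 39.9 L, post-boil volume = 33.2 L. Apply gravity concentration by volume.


SG_post = 1 + (SG_pre − 1)·V_pre/V_post
pts_pre = (1.047 − 1)·1000 = 47.0000
pts_post = 47.0000·39.9/33.2 = 56.4849
SG_post = 1 + 56.4849/1000

1.0565


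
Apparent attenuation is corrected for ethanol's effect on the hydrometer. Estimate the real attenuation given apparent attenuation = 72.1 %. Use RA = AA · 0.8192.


RA = 72.1 · 0.8192

59.0643 %


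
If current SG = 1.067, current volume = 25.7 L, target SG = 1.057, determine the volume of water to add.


V_water = V·((SG_curr − 1)/(SG_target − 1) − 1)
V_water = 25.7·((1.067 − 1)/(1.057 − 1) − 1)

4.5088 L


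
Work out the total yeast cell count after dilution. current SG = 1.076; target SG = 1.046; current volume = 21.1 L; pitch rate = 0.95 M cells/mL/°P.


V_w = V·((SG_c−1)/(SG_t−1)−1);  °P = 259 − 259/SG_t;  cells = rate·(V+V_w)·°P
V_w = 21.1·((1.076−1)/(1.046−1)−1) = 13.7609
V_final = 21.1 + 13.7609 = 34.8609
°P = 259 − 259/1.046 = 11.3901
cells = 0.95·34.8609·11.3901

377.2139 billion cells


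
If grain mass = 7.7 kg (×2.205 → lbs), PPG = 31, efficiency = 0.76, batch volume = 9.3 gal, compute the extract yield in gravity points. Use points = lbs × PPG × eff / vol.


lbs = 7.7 × 2.205 = 16.9785
points = 16.9785 × 31 × 0.76 / 9.3

43.0122 points


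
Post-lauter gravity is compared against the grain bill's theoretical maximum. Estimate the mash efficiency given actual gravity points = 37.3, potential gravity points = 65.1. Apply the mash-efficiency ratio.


efficiency = actual / potential × 100
efficiency = 37.3 / 65.1 × 100

57.2965 %


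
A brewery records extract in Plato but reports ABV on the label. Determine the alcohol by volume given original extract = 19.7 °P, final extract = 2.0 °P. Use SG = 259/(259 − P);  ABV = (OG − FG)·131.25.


OG = 259/(259 − 19.7) = 1.0823
FG = 259/(259 − 2.0) = 1.0078
ABV = (1.0823 − 1.0078)·131.25

9.7836 % ABV


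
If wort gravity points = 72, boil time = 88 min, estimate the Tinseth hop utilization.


U = 1.65·0.000125^(GP/1000) · (1 − e^(−0.04·t))/4.15
bigness = 1.65·0.000125^(72/1000) = 0.8639
boil_factor = (1 − e^(−0.04·88))/4.15 = 0.2338
U = 0.8639 · 0.2338

0.2020


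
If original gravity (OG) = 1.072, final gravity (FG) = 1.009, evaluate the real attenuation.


AA = (OG−FG)/(OG−1)·100;  RA = AA·0.8192
AA = (1.072 − 1.009)/(1.072 − 1)·100 = 87.5000
RA = 87.5000·0.8192

71.6800 %


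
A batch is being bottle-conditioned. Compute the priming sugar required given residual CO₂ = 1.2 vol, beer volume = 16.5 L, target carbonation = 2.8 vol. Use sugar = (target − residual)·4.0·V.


sugar = (2.8 − 1.2)·4.0·16.5

105.6000 g


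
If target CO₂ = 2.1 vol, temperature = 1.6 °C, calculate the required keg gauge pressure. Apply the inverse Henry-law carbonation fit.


psi = vols/(0.01821 + 0.09011·e^(−0.04·T)) − 14.695
psi = 2.1/(0.01821 + 0.09011·e^(−0.04·1.6)) − 14.695

5.7462 psi


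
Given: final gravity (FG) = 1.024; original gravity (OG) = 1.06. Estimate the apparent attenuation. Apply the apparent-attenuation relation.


AA = (OG − FG)/(OG − 1) · 100
AA = (1.06 − 1.024)/(1.06 − 1) · 100

60.0000 %


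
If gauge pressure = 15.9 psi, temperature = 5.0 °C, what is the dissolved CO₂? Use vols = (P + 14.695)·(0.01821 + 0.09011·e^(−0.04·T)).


vols = (15.9 + 14.695)·(0.01821 + 0.09011·e^(−0.04·5.0))

2.8143 volumes


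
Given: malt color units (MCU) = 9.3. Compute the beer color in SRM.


SRM = 1.4922 · MCU^0.6859
SRM = 1.4922 · 9.3^0.6859

6.8883 SRM


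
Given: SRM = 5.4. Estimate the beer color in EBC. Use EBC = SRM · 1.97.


EBC = 5.4 · 1.97

10.6380 EBC


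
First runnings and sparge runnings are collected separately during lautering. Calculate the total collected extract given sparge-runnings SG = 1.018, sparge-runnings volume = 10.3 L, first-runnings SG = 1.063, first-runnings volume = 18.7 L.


total = Σ (SG_i − 1)·1000·V_i
first = (1.063 − 1)·1000·18.7 = 1178.1000
sparge = (1.018 − 1)·1000·10.3 = 185.4000
total = 1178.1000 + 185.4000

1363.5000 gravity·L


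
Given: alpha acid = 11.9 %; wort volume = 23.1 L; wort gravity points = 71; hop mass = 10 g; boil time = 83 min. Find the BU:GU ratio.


U = 1.65·0.000125^(GP/1000)·(1−e^(−0.04t))/4.15;  IBU = (α/100)·m·U·1000/V;  BU:GU = IBU/GP
U = 1.65·0.000125^(71/1000)·(1−e^(−0.04·83))/4.15 = 0.2025
IBU = (11.9/100)·10·0.2025·1000/23.1 = 10.4294
BU:GU = 10.4294/71

0.1469


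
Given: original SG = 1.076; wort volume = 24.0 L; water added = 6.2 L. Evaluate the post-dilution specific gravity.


SG_new = 1 + (SG_old − 1)·V_old/(V_old + V_water)
pts = (1.076 − 1)·1000·24.0/(24.0 + 6.2) = 60.3974
SG_new = 1 + 60.3974/1000

1.0604


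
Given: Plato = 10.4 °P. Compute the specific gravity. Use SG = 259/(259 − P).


SG = 259/(259 − 10.4)

1.0418


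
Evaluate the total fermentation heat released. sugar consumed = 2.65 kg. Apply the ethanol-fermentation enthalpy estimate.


Q = m_sugar · 590 kJ/kg
Q = 2.65 · 590

1563.5000 kJ


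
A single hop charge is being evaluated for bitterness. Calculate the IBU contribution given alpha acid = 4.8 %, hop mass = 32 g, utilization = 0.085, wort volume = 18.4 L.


IBU = (α/100)·mass·U·1000 / V
IBU = (4.8/100)·32·0.085·1000 / 18.4

7.0957 IBU


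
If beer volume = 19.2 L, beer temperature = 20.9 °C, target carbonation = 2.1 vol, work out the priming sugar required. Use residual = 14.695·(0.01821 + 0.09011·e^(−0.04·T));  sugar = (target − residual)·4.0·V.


residual = 14.695·(0.01821 + 0.09011·e^(−0.04·20.9)) = 0.8415
sugar = (2.1 − 0.8415)·4.0·19.2

96.6494 g


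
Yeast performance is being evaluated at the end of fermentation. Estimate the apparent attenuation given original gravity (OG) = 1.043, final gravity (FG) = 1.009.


AA = (OG − FG)/(OG − 1) · 100
AA = (1.043 − 1.009)/(1.043 − 1) · 100

79.0698 %


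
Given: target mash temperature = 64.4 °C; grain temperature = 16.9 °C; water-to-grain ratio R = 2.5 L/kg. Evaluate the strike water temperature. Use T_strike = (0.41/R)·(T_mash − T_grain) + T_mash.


T_strike = (0.41/2.5)·(64.4 − 16.9) + 64.4

72.1900 °C


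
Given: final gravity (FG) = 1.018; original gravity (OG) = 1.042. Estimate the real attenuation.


AA = (OG−FG)/(OG−1)·100;  RA = AA·0.8192
AA = (1.042 − 1.018)/(1.042 − 1)·100 = 57.1429
RA = 57.1429·0.8192

46.8114 %


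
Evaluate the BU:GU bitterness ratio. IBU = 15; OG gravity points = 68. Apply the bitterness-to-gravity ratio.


BU:GU = IBU / OG_points
BU:GU = 15 / 68

0.2206


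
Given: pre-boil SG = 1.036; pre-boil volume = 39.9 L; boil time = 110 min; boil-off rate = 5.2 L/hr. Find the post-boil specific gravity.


V_post = V_pre − rate·(t/60);  SG_post = 1 + (SG_pre−1)·V_pre/V_post
V_post = 39.9 − 5.2·(110/60) = 30.3667
SG_post = 1 + (1.036 − 1)·39.9/30.3667

1.0473


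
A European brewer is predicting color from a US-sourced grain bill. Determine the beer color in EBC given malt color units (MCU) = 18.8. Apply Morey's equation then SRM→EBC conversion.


SRM = 1.4922·MCU^0.6859;  EBC = SRM·1.97
SRM = 1.4922·18.8^0.6859 = 11.1628
EBC = 11.1628·1.97

21.9907 EBC


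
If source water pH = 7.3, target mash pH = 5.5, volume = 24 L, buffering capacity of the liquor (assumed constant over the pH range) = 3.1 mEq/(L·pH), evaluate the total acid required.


acid = buffering capacity · (pH_source − pH_target) · V
acid = 3.1 · (7.3 − 5.5) · 24

133.9200 mEq


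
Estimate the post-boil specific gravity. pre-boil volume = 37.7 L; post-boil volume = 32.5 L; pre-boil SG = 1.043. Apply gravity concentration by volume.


SG_post = 1 + (SG_pre − 1)·V_pre/V_post
pts_pre = (1.043 − 1)·1000 = 43.0000
pts_post = 43.0000·37.7/32.5 = 49.8800
SG_post = 1 + 49.8800/1000

1.0499


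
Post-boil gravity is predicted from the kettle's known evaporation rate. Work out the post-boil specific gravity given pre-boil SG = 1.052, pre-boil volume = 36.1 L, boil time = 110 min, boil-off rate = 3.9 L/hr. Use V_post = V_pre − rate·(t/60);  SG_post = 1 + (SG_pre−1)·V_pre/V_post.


V_post = 36.1 − 3.9·(110/60) = 28.9500
SG_post = 1 + (1.052 − 1)·36.1/28.9500

1.0648


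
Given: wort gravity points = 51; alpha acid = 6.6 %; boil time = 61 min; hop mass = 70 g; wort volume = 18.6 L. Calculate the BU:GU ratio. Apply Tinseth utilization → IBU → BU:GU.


U = 1.65·0.000125^(GP/1000)·(1−e^(−0.04t))/4.15;  IBU = (α/100)·m·U·1000/V;  BU:GU = IBU/GP
U = 1.65·0.000125^(51/1000)·(1−e^(−0.04·61))/4.15 = 0.2295
IBU = (6.6/100)·70·0.2295·1000/18.6 = 57.0035
BU:GU = 57.0035/51

1.1177


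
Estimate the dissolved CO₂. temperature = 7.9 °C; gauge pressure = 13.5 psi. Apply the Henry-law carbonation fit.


vols = (P + 14.695)·(0.01821 + 0.09011·e^(−0.04·T))
vols = (13.5 + 14.695)·(0.01821 + 0.09011·e^(−0.04·7.9))

2.3657 volumes


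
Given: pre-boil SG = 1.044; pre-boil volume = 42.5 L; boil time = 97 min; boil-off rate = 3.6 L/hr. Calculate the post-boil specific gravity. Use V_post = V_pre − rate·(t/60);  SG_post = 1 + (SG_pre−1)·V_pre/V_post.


V_post = 42.5 − 3.6·(97/60) = 36.6800
SG_post = 1 + (1.044 − 1)·42.5/36.6800

1.0510


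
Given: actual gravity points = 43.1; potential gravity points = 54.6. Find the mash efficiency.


efficiency = actual / potential × 100
efficiency = 43.1 / 54.6 × 100

78.9377 %


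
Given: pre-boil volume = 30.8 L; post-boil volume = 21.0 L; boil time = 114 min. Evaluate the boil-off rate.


rate = (V_pre − V_post) / (t_min/60)
rate = (30.8 − 21.0) / (114/60)

5.1579 L/hr


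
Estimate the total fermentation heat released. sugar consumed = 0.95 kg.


Q = m_sugar · 590 kJ/kg
Q = 0.95 · 590

560.5000 kJ


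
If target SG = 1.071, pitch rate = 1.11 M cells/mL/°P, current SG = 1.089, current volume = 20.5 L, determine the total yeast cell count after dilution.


V_w = V·((SG_c−1)/(SG_t−1)−1);  °P = 259 − 259/SG_t;  cells = rate·(V+V_w)·°P
V_w = 20.5·((1.089−1)/(1.071−1)−1) = 5.1972
V_final = 20.5 + 5.1972 = 25.6972
°P = 259 − 259/1.071 = 17.1699
cells = 1.11·25.6972·17.1699

489.7530 billion cells


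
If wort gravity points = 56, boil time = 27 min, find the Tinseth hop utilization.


U = 1.65·0.000125^(GP/1000) · (1 − e^(−0.04·t))/4.15
bigness = 1.65·0.000125^(56/1000) = 0.9975
boil_factor = (1 − e^(−0.04·27))/4.15 = 0.1591
U = 0.9975 · 0.1591

0.1587


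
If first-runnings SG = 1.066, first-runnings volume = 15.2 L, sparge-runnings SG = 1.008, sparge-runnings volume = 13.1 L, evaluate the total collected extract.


total = Σ (SG_i − 1)·1000·V_i
first = (1.066 − 1)·1000·15.2 = 1003.2000
sparge = (1.008 − 1)·1000·13.1 = 104.8000
total = 1003.2000 + 104.8000

1108.0000 gravity·L


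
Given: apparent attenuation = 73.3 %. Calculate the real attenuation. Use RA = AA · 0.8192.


RA = 73.3 · 0.8192

60.0474 %


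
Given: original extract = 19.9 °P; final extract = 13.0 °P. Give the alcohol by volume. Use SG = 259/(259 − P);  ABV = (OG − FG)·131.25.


OG = 259/(259 − 19.9) = 1.0832
FG = 259/(259 − 13.0) = 1.0528
ABV = (1.0832 − 1.0528)·131.25

3.9878 % ABV


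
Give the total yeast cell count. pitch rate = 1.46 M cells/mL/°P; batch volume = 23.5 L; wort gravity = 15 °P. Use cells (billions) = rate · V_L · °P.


cells = 1.46 · 23.5 · 15

514.6500 billion cells


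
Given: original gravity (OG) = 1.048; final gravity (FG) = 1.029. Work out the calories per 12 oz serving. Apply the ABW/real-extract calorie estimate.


ABW = (OG−FG)·131.25·0.79/FG;  °P = 259 − 259/SG (for OG→OE and FG→AE);  RE = 0.1808·OE + 0.8192·AE;  Cal = (6.9·ABW + 4·(RE−0.1))·FG·3.55
ABW = (1.048 − 1.029)·131.25·0.79/1.029 = 1.9145
OE = 259 − 259/1.048 = 11.8626 °P
AE = 259 − 259/1.029 = 7.2993 °P
RE = 0.1808·11.8626 + 0.8192·7.2993 = 8.1244 °P
Cal = (6.9·1.9145 + 4·(8.1244−0.1))·1.029·3.55

165.5070 kcal


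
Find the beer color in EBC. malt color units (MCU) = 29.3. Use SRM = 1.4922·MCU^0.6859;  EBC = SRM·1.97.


SRM = 1.4922·29.3^0.6859 = 15.1339
EBC = 15.1339·1.97

29.8138 EBC


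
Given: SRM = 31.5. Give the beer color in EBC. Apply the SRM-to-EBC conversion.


EBC = SRM · 1.97
EBC = 31.5 · 1.97

62.0550 EBC


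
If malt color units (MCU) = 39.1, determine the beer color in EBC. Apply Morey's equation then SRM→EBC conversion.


SRM = 1.4922·MCU^0.6859;  EBC = SRM·1.97
SRM = 1.4922·39.1^0.6859 = 18.4460
EBC = 18.4460·1.97

36.3385 EBC


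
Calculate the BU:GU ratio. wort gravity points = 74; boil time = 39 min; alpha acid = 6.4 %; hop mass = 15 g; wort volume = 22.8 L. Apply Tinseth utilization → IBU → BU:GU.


U = 1.65·0.000125^(GP/1000)·(1−e^(−0.04t))/4.15;  IBU = (α/100)·m·U·1000/V;  BU:GU = IBU/GP
U = 1.65·0.000125^(74/1000)·(1−e^(−0.04·39))/4.15 = 0.1615
IBU = (6.4/100)·15·0.1615·1000/22.8 = 6.7998
BU:GU = 6.7998/74

0.0919


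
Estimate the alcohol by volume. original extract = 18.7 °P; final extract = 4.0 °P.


SG = 259/(259 − P);  ABV = (OG − FG)·131.25
OG = 259/(259 − 18.7) = 1.0778
FG = 259/(259 − 4.0) = 1.0157
ABV = (1.0778 − 1.0157)·131.25

8.1550 % ABV


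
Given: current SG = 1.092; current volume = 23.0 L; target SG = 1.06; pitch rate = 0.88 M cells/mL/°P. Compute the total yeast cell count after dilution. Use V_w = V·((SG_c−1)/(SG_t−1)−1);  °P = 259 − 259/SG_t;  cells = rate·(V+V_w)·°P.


V_w = 23.0·((1.092−1)/(1.06−1)−1) = 12.2667
V_final = 23.0 + 12.2667 = 35.2667
°P = 259 − 259/1.06 = 14.6604
cells = 0.88·35.2667·14.6604

454.9799 billion cells


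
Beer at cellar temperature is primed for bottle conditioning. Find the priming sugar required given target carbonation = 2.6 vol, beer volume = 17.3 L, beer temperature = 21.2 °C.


residual = 14.695·(0.01821 + 0.09011·e^(−0.04·T));  sugar = (target − residual)·4.0·V
residual = 14.695·(0.01821 + 0.09011·e^(−0.04·21.2)) = 0.8347
sugar = (2.6 − 0.8347)·4.0·17.3

122.1589 g


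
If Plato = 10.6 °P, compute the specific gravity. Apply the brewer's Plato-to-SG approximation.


SG = 259/(259 − P)
SG = 259/(259 − 10.6)

1.0427


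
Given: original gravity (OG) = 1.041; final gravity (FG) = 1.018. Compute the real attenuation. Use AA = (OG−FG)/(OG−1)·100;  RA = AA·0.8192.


AA = (1.041 − 1.018)/(1.041 − 1)·100 = 56.0976
RA = 56.0976·0.8192

45.9551 %


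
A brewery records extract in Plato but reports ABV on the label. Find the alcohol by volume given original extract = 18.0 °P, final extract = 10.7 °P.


SG = 259/(259 − P);  ABV = (OG − FG)·131.25
OG = 259/(259 − 18.0) = 1.0747
FG = 259/(259 − 10.7) = 1.0431
ABV = (1.0747 − 1.0431)·131.25

4.1469 % ABV


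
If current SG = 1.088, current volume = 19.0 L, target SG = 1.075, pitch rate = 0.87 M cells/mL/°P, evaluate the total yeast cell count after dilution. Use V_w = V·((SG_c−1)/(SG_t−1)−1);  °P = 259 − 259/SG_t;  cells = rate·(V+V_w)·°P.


V_w = 19.0·((1.088−1)/(1.075−1)−1) = 3.2933
V_final = 19.0 + 3.2933 = 22.2933
°P = 259 − 259/1.075 = 18.0698
cells = 0.87·22.2933·18.0698

350.4668 billion cells


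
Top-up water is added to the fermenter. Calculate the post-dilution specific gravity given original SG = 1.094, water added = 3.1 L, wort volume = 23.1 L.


SG_new = 1 + (SG_old − 1)·V_old/(V_old + V_water)
pts = (1.094 − 1)·1000·23.1/(23.1 + 3.1) = 82.8779
SG_new = 1 + 82.8779/1000

1.0829


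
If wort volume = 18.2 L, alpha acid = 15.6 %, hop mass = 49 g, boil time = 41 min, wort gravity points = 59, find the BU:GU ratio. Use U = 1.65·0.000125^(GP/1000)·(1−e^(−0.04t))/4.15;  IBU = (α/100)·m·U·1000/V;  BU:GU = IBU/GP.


U = 1.65·0.000125^(59/1000)·(1−e^(−0.04·41))/4.15 = 0.1886
IBU = (15.6/100)·49·0.1886·1000/18.2 = 79.2043
BU:GU = 79.2043/59

1.3424


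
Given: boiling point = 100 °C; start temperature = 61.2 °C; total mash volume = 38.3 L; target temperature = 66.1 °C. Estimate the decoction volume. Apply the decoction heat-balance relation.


V_dec = V_total·(T_target − T_start)/(T_boil − T_start)
V_dec = 38.3·(66.1 − 61.2)/(100 − 61.2)

4.8369 L


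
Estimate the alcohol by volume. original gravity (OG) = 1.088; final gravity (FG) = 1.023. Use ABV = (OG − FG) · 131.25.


ABV = (1.088 − 1.023) · 131.25

8.5313 % ABV


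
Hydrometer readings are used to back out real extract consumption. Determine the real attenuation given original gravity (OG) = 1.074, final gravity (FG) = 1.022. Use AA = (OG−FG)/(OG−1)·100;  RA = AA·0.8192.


AA = (1.074 − 1.022)/(1.074 − 1)·100 = 70.2703
RA = 70.2703·0.8192

57.5654 %


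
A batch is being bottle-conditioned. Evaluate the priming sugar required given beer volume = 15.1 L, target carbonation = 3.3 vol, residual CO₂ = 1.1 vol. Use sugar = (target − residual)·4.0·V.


sugar = (3.3 − 1.1)·4.0·15.1

132.8800 g


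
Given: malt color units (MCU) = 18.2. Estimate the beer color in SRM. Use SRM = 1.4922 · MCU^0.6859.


SRM = 1.4922 · 18.2^0.6859

10.9172 SRM


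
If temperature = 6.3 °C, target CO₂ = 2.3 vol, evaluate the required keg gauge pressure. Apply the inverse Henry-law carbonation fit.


psi = vols/(0.01821 + 0.09011·e^(−0.04·T)) − 14.695
psi = 2.3/(0.01821 + 0.09011·e^(−0.04·6.3)) − 14.695

11.3681 psi


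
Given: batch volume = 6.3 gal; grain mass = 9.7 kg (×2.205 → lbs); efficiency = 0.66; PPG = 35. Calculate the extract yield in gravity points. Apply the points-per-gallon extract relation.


points = lbs × PPG × eff / vol
lbs = 9.7 × 2.205 = 21.3885
points = 21.3885 × 35 × 0.66 / 6.3

78.4245 points


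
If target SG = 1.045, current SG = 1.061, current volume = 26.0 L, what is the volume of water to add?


V_water = V·((SG_curr − 1)/(SG_target − 1) − 1)
V_water = 26.0·((1.061 − 1)/(1.045 − 1) − 1)

9.2444 L


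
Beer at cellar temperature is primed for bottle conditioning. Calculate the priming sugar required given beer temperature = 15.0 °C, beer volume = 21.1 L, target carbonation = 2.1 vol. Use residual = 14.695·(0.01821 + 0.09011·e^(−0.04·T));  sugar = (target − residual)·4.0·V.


residual = 14.695·(0.01821 + 0.09011·e^(−0.04·15.0)) = 0.9943
sugar = (2.1 − 0.9943)·4.0·21.1

93.3199 g


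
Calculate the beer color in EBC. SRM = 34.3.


EBC = SRM · 1.97
EBC = 34.3 · 1.97

67.5710 EBC


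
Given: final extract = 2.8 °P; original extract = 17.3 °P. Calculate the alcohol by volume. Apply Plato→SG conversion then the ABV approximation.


SG = 259/(259 − P);  ABV = (OG − FG)·131.25
OG = 259/(259 − 17.3) = 1.0716
FG = 259/(259 − 2.8) = 1.0109
ABV = (1.0716 − 1.0109)·131.25

7.9600 % ABV


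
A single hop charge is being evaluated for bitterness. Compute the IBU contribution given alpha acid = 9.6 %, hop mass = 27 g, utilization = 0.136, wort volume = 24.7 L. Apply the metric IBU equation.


IBU = (α/100)·mass·U·1000 / V
IBU = (9.6/100)·27·0.136·1000 / 24.7

14.2717 IBU


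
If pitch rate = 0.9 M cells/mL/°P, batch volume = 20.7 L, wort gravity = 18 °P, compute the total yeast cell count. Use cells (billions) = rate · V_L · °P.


cells = 0.9 · 20.7 · 18

335.3400 billion cells


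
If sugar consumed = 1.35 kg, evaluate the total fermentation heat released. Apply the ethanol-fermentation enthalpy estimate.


Q = m_sugar · 590 kJ/kg
Q = 1.35 · 590

796.5000 kJ


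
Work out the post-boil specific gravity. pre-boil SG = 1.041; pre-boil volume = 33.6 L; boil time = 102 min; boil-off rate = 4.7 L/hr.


V_post = V_pre − rate·(t/60);  SG_post = 1 + (SG_pre−1)·V_pre/V_post
V_post = 33.6 − 4.7·(102/60) = 25.6100
SG_post = 1 + (1.041 − 1)·33.6/25.6100

1.0538


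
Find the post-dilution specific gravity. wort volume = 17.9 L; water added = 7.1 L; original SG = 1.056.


SG_new = 1 + (SG_old − 1)·V_old/(V_old + V_water)
pts = (1.056 − 1)·1000·17.9/(17.9 + 7.1) = 40.0960
SG_new = 1 + 40.0960/1000

1.0401


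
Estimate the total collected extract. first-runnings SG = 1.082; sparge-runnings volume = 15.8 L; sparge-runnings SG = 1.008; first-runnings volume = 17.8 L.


total = Σ (SG_i − 1)·1000·V_i
first = (1.082 − 1)·1000·17.8 = 1459.6000
sparge = (1.008 − 1)·1000·15.8 = 126.4000
total = 1459.6000 + 126.4000

1586.0000 gravity·L


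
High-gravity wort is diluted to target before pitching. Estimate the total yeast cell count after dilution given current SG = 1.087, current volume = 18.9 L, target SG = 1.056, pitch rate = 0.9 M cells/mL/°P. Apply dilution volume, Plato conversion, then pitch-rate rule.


V_w = V·((SG_c−1)/(SG_t−1)−1);  °P = 259 − 259/SG_t;  cells = rate·(V+V_w)·°P
V_w = 18.9·((1.087−1)/(1.056−1)−1) = 10.4625
V_final = 18.9 + 10.4625 = 29.3625
°P = 259 − 259/1.056 = 13.7348
cells = 0.9·29.3625·13.7348

362.9605 billion cells


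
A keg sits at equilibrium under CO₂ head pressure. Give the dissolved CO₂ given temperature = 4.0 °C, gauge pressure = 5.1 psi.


vols = (P + 14.695)·(0.01821 + 0.09011·e^(−0.04·T))
vols = (5.1 + 14.695)·(0.01821 + 0.09011·e^(−0.04·4.0))

1.8805 volumes


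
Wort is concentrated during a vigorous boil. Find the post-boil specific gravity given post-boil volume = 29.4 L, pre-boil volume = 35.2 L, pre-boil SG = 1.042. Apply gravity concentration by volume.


SG_post = 1 + (SG_pre − 1)·V_pre/V_post
pts_pre = (1.042 − 1)·1000 = 42.0000
pts_post = 42.0000·35.2/29.4 = 50.2857
SG_post = 1 + 50.2857/1000

1.0503


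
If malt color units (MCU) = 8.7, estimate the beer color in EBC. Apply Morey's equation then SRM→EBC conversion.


SRM = 1.4922·MCU^0.6859;  EBC = SRM·1.97
SRM = 1.4922·8.7^0.6859 = 6.5803
EBC = 6.5803·1.97

12.9631 EBC


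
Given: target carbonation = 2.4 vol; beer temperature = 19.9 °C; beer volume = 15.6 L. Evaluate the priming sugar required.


residual = 14.695·(0.01821 + 0.09011·e^(−0.04·T));  sugar = (target − residual)·4.0·V
residual = 14.695·(0.01821 + 0.09011·e^(−0.04·19.9)) = 0.8650
sugar = (2.4 − 0.8650)·4.0·15.6

95.7861 g


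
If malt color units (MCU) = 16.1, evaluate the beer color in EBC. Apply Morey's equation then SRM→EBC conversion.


SRM = 1.4922·MCU^0.6859;  EBC = SRM·1.97
SRM = 1.4922·16.1^0.6859 = 10.0367
EBC = 10.0367·1.97

19.7722 EBC


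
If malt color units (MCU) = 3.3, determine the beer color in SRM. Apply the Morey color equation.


SRM = 1.4922 · MCU^0.6859
SRM = 1.4922 · 3.3^0.6859

3.3844 SRM


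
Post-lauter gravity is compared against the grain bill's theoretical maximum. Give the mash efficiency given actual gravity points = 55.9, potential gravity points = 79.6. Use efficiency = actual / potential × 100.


efficiency = 55.9 / 79.6 × 100

70.2261 %


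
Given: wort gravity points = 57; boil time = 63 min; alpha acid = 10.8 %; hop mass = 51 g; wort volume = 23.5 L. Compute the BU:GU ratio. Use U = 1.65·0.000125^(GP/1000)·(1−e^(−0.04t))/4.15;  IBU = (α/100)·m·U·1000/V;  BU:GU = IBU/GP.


U = 1.65·0.000125^(57/1000)·(1−e^(−0.04·63))/4.15 = 0.2190
IBU = (10.8/100)·51·0.2190·1000/23.5 = 51.3401
BU:GU = 51.3401/57

0.9007


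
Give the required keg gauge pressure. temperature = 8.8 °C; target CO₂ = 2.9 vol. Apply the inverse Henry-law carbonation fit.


psi = vols/(0.01821 + 0.09011·e^(−0.04·T)) − 14.695
psi = 2.9/(0.01821 + 0.09011·e^(−0.04·8.8)) − 14.695

20.8518 psi


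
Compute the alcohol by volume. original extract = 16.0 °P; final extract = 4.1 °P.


SG = 259/(259 − P);  ABV = (OG − FG)·131.25
OG = 259/(259 − 16.0) = 1.0658
FG = 259/(259 − 4.1) = 1.0161
ABV = (1.0658 − 1.0161)·131.25

6.5309 % ABV


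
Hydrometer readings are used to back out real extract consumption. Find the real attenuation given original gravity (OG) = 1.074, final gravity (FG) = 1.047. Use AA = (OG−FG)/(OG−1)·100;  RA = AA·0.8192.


AA = (1.074 − 1.047)/(1.074 − 1)·100 = 36.4865
RA = 36.4865·0.8192

29.8897 %


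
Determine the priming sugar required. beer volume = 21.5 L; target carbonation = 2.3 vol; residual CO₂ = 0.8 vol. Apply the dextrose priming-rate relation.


sugar = (target − residual)·4.0·V
sugar = (2.3 − 0.8)·4.0·21.5

129.0000 g


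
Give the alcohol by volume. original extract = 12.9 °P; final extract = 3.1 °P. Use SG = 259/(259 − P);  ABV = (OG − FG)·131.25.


OG = 259/(259 − 12.9) = 1.0524
FG = 259/(259 − 3.1) = 1.0121
ABV = (1.0524 − 1.0121)·131.25

5.2898 % ABV


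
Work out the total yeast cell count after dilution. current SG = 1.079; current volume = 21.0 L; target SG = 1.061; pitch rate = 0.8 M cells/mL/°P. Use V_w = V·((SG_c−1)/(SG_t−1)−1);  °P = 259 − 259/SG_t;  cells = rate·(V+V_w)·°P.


V_w = 21.0·((1.079−1)/(1.061−1)−1) = 6.1967
V_final = 21.0 + 6.1967 = 27.1967
°P = 259 − 259/1.061 = 14.8907
cells = 0.8·27.1967·14.8907

323.9819 billion cells


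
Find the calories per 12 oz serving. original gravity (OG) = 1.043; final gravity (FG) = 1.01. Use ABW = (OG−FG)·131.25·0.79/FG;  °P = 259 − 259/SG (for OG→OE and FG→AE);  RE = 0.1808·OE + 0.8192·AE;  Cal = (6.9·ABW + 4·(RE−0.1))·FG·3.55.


ABW = (1.043 − 1.01)·131.25·0.79/1.01 = 3.3878
OE = 259 − 259/1.043 = 10.6779 °P
AE = 259 − 259/1.01 = 2.5644 °P
RE = 0.1808·10.6779 + 0.8192·2.5644 = 4.0313 °P
Cal = (6.9·3.3878 + 4·(4.0313−0.1))·1.01·3.55

140.1966 kcal


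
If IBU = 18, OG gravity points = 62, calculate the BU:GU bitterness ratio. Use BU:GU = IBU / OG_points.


BU:GU = 18 / 62

0.2903


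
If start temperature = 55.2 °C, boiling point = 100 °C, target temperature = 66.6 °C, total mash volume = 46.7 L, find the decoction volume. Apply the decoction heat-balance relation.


V_dec = V_total·(T_target − T_start)/(T_boil − T_start)
V_dec = 46.7·(66.6 − 55.2)/(100 − 55.2)

11.8835 L


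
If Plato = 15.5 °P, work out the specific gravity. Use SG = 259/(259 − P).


SG = 259/(259 − 15.5)

1.0637


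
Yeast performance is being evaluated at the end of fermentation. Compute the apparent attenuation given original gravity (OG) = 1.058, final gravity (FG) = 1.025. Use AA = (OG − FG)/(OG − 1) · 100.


AA = (1.058 − 1.025)/(1.058 − 1) · 100

56.8966 %


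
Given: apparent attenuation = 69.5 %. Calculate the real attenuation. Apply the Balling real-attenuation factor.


RA = AA · 0.8192
RA = 69.5 · 0.8192

56.9344 %


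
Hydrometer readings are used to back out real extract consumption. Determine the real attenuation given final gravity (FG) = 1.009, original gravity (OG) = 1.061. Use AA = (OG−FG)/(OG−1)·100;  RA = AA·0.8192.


AA = (1.061 − 1.009)/(1.061 − 1)·100 = 85.2459
RA = 85.2459·0.8192

69.8334 %


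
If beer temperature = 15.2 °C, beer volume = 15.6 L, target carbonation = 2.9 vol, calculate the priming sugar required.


residual = 14.695·(0.01821 + 0.09011·e^(−0.04·T));  sugar = (target − residual)·4.0·V
residual = 14.695·(0.01821 + 0.09011·e^(−0.04·15.2)) = 0.9885
sugar = (2.9 − 0.9885)·4.0·15.6

119.2761 g


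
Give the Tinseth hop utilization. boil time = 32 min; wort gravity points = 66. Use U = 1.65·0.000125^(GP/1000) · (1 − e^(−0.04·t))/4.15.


bigness = 1.65·0.000125^(66/1000) = 0.9118
boil_factor = (1 − e^(−0.04·32))/4.15 = 0.1740
U = 0.9118 · 0.1740

0.1586


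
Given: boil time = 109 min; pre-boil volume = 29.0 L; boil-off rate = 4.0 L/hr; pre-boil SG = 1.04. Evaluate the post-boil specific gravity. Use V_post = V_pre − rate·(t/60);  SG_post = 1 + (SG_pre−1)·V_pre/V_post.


V_post = 29.0 − 4.0·(109/60) = 21.7333
SG_post = 1 + (1.04 − 1)·29.0/21.7333

1.0534


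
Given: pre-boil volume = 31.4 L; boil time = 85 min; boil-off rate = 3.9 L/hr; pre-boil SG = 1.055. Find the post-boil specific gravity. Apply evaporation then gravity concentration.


V_post = V_pre − rate·(t/60);  SG_post = 1 + (SG_pre−1)·V_pre/V_post
V_post = 31.4 − 3.9·(85/60) = 25.8750
SG_post = 1 + (1.055 − 1)·31.4/25.8750

1.0667


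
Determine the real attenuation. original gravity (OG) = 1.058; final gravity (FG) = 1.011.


AA = (OG−FG)/(OG−1)·100;  RA = AA·0.8192
AA = (1.058 − 1.011)/(1.058 − 1)·100 = 81.0345
RA = 81.0345·0.8192

66.3834 %


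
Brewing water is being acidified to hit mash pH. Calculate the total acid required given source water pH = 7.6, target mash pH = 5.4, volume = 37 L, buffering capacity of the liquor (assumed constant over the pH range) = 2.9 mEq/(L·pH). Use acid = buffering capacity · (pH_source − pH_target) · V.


acid = 2.9 · (7.6 − 5.4) · 37

236.0600 mEq


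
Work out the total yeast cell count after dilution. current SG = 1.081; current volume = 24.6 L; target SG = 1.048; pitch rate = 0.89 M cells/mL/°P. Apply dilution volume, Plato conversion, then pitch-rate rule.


V_w = V·((SG_c−1)/(SG_t−1)−1);  °P = 259 − 259/SG_t;  cells = rate·(V+V_w)·°P
V_w = 24.6·((1.081−1)/(1.048−1)−1) = 16.9125
V_final = 24.6 + 16.9125 = 41.5125
°P = 259 − 259/1.048 = 11.8626
cells = 0.89·41.5125·11.8626

438.2769 billion cells


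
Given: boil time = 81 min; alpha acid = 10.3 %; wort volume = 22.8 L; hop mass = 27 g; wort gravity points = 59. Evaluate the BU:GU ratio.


U = 1.65·0.000125^(GP/1000)·(1−e^(−0.04t))/4.15;  IBU = (α/100)·m·U·1000/V;  BU:GU = IBU/GP
U = 1.65·0.000125^(59/1000)·(1−e^(−0.04·81))/4.15 = 0.2248
IBU = (10.3/100)·27·0.2248·1000/22.8 = 27.4201
BU:GU = 27.4201/59

0.4647


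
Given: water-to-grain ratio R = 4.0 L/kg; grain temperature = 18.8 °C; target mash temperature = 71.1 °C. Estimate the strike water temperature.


T_strike = (0.41/R)·(T_mash − T_grain) + T_mash
T_strike = (0.41/4.0)·(71.1 − 18.8) + 71.1

76.4607 °C


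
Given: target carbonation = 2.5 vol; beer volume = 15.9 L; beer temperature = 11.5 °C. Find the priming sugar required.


residual = 14.695·(0.01821 + 0.09011·e^(−0.04·T));  sugar = (target − residual)·4.0·V
residual = 14.695·(0.01821 + 0.09011·e^(−0.04·11.5)) = 1.1035
sugar = (2.5 − 1.1035)·4.0·15.9

88.8161 g


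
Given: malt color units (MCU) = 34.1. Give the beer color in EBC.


SRM = 1.4922·MCU^0.6859;  EBC = SRM·1.97
SRM = 1.4922·34.1^0.6859 = 16.7936
EBC = 16.7936·1.97

33.0834 EBC


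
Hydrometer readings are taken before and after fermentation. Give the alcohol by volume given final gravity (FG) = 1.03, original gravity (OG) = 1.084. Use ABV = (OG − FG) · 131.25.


ABV = (1.084 − 1.03) · 131.25

7.0875 % ABV


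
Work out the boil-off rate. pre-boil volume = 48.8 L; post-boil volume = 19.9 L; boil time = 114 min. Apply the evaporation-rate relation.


rate = (V_pre − V_post) / (t_min/60)
rate = (48.8 − 19.9) / (114/60)

15.2105 L/hr


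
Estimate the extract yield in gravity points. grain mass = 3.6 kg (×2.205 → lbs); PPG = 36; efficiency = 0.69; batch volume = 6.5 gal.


points = lbs × PPG × eff / vol
lbs = 3.6 × 2.205 = 7.9380
points = 7.9380 × 36 × 0.69 / 6.5

30.3354 points


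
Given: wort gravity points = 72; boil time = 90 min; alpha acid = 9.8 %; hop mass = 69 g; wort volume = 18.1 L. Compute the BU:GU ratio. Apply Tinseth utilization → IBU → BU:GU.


U = 1.65·0.000125^(GP/1000)·(1−e^(−0.04t))/4.15;  IBU = (α/100)·m·U·1000/V;  BU:GU = IBU/GP
U = 1.65·0.000125^(72/1000)·(1−e^(−0.04·90))/4.15 = 0.2025
IBU = (9.8/100)·69·0.2025·1000/18.1 = 75.6447
BU:GU = 75.6447/72

1.0506


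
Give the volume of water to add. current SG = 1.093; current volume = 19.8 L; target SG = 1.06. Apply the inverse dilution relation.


V_water = V·((SG_curr − 1)/(SG_target − 1) − 1)
V_water = 19.8·((1.093 − 1)/(1.06 − 1) − 1)

10.8900 L


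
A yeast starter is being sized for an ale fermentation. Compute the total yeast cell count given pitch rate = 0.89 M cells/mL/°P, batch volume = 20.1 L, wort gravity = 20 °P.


cells (billions) = rate · V_L · °P
cells = 0.89 · 20.1 · 20

357.7800 billion cells


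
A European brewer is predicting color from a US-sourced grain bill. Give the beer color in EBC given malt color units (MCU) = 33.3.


SRM = 1.4922·MCU^0.6859;  EBC = SRM·1.97
SRM = 1.4922·33.3^0.6859 = 16.5223
EBC = 16.5223·1.97

32.5490 EBC


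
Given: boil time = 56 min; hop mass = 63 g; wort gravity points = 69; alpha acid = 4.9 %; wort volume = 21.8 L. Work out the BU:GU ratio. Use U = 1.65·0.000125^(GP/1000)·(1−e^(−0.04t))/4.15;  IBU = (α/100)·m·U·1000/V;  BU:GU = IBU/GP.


U = 1.65·0.000125^(69/1000)·(1−e^(−0.04·56))/4.15 = 0.1911
IBU = (4.9/100)·63·0.1911·1000/21.8 = 27.0594
BU:GU = 27.0594/69

0.3922


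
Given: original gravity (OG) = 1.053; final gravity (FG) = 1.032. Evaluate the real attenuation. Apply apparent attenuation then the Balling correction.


AA = (OG−FG)/(OG−1)·100;  RA = AA·0.8192
AA = (1.053 − 1.032)/(1.053 − 1)·100 = 39.6226
RA = 39.6226·0.8192

32.4589 %


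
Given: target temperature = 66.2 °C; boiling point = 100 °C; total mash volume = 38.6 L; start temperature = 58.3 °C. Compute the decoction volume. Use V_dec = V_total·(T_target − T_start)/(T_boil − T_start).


V_dec = 38.6·(66.2 − 58.3)/(100 − 58.3)

7.3127 L


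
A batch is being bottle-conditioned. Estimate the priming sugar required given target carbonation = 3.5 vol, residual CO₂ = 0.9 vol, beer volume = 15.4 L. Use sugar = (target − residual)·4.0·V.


sugar = (3.5 − 0.9)·4.0·15.4

160.1600 g


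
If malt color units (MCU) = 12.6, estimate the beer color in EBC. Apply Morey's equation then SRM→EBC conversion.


SRM = 1.4922·MCU^0.6859;  EBC = SRM·1.97
SRM = 1.4922·12.6^0.6859 = 8.4834
EBC = 8.4834·1.97

16.7123 EBC


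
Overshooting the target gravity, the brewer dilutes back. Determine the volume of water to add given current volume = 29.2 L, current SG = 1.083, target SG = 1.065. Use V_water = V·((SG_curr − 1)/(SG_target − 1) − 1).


V_water = 29.2·((1.083 − 1)/(1.065 − 1) − 1)

8.0862 L


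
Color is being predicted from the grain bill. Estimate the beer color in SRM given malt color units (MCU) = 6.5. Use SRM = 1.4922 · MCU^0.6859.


SRM = 1.4922 · 6.5^0.6859

5.3877 SRM


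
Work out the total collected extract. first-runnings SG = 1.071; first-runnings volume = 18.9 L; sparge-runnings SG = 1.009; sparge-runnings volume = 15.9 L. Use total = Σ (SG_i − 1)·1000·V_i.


first = (1.071 − 1)·1000·18.9 = 1341.9000
sparge = (1.009 − 1)·1000·15.9 = 143.1000
total = 1341.9000 + 143.1000

1485.0000 gravity·L


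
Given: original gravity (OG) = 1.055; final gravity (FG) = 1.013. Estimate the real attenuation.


AA = (OG−FG)/(OG−1)·100;  RA = AA·0.8192
AA = (1.055 − 1.013)/(1.055 − 1)·100 = 76.3636
RA = 76.3636·0.8192

62.5571 %


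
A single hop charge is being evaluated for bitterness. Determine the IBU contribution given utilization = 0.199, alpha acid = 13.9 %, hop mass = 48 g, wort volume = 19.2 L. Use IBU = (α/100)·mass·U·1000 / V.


IBU = (13.9/100)·48·0.199·1000 / 19.2

69.1525 IBU


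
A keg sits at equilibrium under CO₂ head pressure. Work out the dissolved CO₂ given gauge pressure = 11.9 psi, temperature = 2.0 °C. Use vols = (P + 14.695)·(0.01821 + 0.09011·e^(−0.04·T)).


vols = (11.9 + 14.695)·(0.01821 + 0.09011·e^(−0.04·2.0))

2.6965 volumes


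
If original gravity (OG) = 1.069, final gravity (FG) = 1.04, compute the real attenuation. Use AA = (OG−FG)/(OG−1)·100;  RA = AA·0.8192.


AA = (1.069 − 1.04)/(1.069 − 1)·100 = 42.0290
RA = 42.0290·0.8192

34.4301 %


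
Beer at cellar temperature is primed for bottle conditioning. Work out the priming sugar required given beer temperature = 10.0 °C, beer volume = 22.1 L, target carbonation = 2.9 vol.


residual = 14.695·(0.01821 + 0.09011·e^(−0.04·T));  sugar = (target − residual)·4.0·V
residual = 14.695·(0.01821 + 0.09011·e^(−0.04·10.0)) = 1.1552
sugar = (2.9 − 1.1552)·4.0·22.1

154.2393 g


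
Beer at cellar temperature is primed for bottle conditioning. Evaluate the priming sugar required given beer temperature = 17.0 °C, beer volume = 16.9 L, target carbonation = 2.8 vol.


residual = 14.695·(0.01821 + 0.09011·e^(−0.04·T));  sugar = (target − residual)·4.0·V
residual = 14.695·(0.01821 + 0.09011·e^(−0.04·17.0)) = 0.9384
sugar = (2.8 − 0.9384)·4.0·16.9

125.8414 g


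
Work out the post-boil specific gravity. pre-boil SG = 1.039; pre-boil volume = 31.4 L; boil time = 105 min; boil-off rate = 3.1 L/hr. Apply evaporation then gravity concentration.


V_post = V_pre − rate·(t/60);  SG_post = 1 + (SG_pre−1)·V_pre/V_post
V_post = 31.4 − 3.1·(105/60) = 25.9750
SG_post = 1 + (1.039 − 1)·31.4/25.9750

1.0471


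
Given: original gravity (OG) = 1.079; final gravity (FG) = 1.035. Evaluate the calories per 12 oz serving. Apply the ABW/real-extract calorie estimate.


ABW = (OG−FG)·131.25·0.79/FG;  °P = 259 − 259/SG (for OG→OE and FG→AE);  RE = 0.1808·OE + 0.8192·AE;  Cal = (6.9·ABW + 4·(RE−0.1))·FG·3.55
ABW = (1.079 − 1.035)·131.25·0.79/1.035 = 4.4080
OE = 259 − 259/1.079 = 18.9629 °P
AE = 259 − 259/1.035 = 8.7585 °P
RE = 0.1808·18.9629 + 0.8192·8.7585 = 10.6034 °P
Cal = (6.9·4.4080 + 4·(10.6034−0.1))·1.035·3.55

266.1211 kcal
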